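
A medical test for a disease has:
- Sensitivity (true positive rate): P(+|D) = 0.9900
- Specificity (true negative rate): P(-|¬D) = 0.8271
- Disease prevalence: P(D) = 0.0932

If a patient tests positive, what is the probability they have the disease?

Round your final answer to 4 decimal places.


Let D = has disease, + = positive test

Given:
- P(D) = 0.0932 (prevalence)
- P(+|D) = 0.9900 (sensitivity)
- P(-|¬D) = 0.8271 (specificity)
- P(+|¬D) = 0.1729 (false positive rate = 1 - specificity)

Step 1: Find P(+)
P(+) = P(+|D)P(D) + P(+|¬D)P(¬D)
     = 0.9900 × 0.0932 + 0.1729 × 0.9068
     = 0.09226800 + 0.15678572
     = 0.24905372

Step 2: Apply Bayes' theorem for P(D|+)
P(D|+) = P(+|D)P(D) / P(+)
       = 0.09226800 / 0.24905372
       = 0.3705


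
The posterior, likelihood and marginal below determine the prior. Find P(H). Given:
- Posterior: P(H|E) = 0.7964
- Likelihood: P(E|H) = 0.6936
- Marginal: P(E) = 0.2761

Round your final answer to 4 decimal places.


From Bayes' theorem: P(H|E) = P(E|H) × P(H) / P(E)

Rearranging for P(H):
P(H) = P(H|E) × P(E) / P(E|H)
     = 0.7964 × 0.2761 / 0.6936
     = 0.21988604 / 0.6936
     = 0.3170


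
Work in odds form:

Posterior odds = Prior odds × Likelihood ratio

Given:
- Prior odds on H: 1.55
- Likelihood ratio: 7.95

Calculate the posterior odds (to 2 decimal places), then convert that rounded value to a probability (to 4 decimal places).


Step 1: Calculate posterior odds
Posterior odds = Prior odds × LR
               = 1.55 × 7.95
               = 12.32

Step 2: Convert to probability
P(H|E) = Posterior odds / (1 + Posterior odds)
       = 12.32 / (1 + 12.32)
       = 12.32 / 13.32
       = 0.9249

The evidence increased P(H) from 0.6078 to 0.9249.


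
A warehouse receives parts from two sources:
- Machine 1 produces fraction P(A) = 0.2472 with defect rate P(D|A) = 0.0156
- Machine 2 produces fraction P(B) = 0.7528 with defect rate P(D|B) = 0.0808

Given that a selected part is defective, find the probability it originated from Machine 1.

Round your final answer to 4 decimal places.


Let A = from Machine 1, D = defective

Given:
- P(A) = 0.2472, P(B) = 0.7528
- P(D|A) = 0.0156, P(D|B) = 0.0808

Step 1: Find P(D)
P(D) = P(D|A)P(A) + P(D|B)P(B)
     = 0.0156 × 0.2472 + 0.0808 × 0.7528
     = 0.00385632 + 0.06082624
     = 0.06468256

Step 2: Apply Bayes' theorem
P(A|D) = P(D|A)P(A) / P(D)
       = 0.00385632 / 0.06468256
       = 0.0596


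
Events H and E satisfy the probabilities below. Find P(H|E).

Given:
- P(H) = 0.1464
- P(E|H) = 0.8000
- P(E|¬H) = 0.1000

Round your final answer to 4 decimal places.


Bayes' theorem: P(H|E) = P(E|H) × P(H) / P(E)

Step 1: Calculate P(E) using law of total probability
P(E) = P(E|H)P(H) + P(E|¬H)P(¬H)
     = 0.8000 × 0.1464 + 0.1000 × 0.8536
     = 0.11712000 + 0.08536000
     = 0.20248000

Step 2: Apply Bayes' theorem
P(H|E) = P(E|H) × P(H) / P(E)
       = 0.11712000 / 0.20248000
       = 0.5784


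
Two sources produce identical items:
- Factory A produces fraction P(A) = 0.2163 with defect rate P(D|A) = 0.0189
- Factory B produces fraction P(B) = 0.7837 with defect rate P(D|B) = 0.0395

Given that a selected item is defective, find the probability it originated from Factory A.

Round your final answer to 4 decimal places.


Let A = from Factory A, D = defective

Given:
- P(A) = 0.2163, P(B) = 0.7837
- P(D|A) = 0.0189, P(D|B) = 0.0395

Step 1: Find P(D)
P(D) = P(D|A)P(A) + P(D|B)P(B)
     = 0.0189 × 0.2163 + 0.0395 × 0.7837
     = 0.00408807 + 0.03095615
     = 0.03504422

Step 2: Apply Bayes' theorem
P(A|D) = P(D|A)P(A) / P(D)
       = 0.00408807 / 0.03504422
       = 0.1167


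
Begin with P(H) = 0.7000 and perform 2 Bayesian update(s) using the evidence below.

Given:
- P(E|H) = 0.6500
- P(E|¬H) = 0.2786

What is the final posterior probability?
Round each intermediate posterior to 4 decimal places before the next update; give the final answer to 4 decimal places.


Sequential Bayesian updating:

Initial prior: P(H) = 0.7000

Update 1:
  P(E) = 0.6500 × 0.7000 + 0.2786 × 0.3000 = 0.45500000 + 0.08358000 = 0.53858000
  P(H|E) = 0.45500000 / 0.53858000 = 0.8448

Update 2:
  P(E) = 0.6500 × 0.8448 + 0.2786 × 0.1552 = 0.54912000 + 0.04323872 = 0.59235872
  P(H|E) = 0.54912000 / 0.59235872 = 0.9270

Final posterior: 0.9270


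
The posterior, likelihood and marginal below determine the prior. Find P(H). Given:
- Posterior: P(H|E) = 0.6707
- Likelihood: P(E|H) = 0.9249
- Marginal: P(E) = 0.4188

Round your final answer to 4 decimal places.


From Bayes' theorem: P(H|E) = P(E|H) × P(H) / P(E)

Rearranging for P(H):
P(H) = P(H|E) × P(E) / P(E|H)
     = 0.6707 × 0.4188 / 0.9249
     = 0.28088916 / 0.9249
     = 0.3037


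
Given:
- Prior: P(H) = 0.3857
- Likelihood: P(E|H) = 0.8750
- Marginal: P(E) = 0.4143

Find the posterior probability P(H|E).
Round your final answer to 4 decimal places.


Using Bayes' theorem:

P(H|E) = P(E|H) × P(H) / P(E)
       = 0.8750 × 0.3857 / 0.4143
       = 0.33748750 / 0.4143
       = 0.8146

The evidence strengthens our belief in H.
Prior: 0.3857 → Posterior: 0.8146


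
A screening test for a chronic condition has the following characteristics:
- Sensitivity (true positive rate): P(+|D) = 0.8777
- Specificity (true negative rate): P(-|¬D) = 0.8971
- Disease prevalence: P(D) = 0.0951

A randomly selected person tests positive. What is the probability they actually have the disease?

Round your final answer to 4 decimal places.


Let D = has disease, + = positive test

Given:
- P(D) = 0.0951 (prevalence)
- P(+|D) = 0.8777 (sensitivity)
- P(-|¬D) = 0.8971 (specificity)
- P(+|¬D) = 0.1029 (false positive rate = 1 - specificity)

Step 1: Find P(+)
P(+) = P(+|D)P(D) + P(+|¬D)P(¬D)
     = 0.8777 × 0.0951 + 0.1029 × 0.9049
     = 0.08346927 + 0.09311421
     = 0.17658348

Step 2: Apply Bayes' theorem for P(D|+)
P(D|+) = P(+|D)P(D) / P(+)
       = 0.08346927 / 0.17658348
       = 0.4727


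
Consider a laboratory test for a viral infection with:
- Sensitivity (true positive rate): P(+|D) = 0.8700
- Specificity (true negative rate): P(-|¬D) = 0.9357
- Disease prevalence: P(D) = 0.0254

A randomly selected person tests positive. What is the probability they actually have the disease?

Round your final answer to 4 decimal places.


Let D = has disease, + = positive test

Given:
- P(D) = 0.0254 (prevalence)
- P(+|D) = 0.8700 (sensitivity)
- P(-|¬D) = 0.9357 (specificity)
- P(+|¬D) = 0.0643 (false positive rate = 1 - specificity)

Step 1: Find P(+)
P(+) = P(+|D)P(D) + P(+|¬D)P(¬D)
     = 0.8700 × 0.0254 + 0.0643 × 0.9746
     = 0.02209800 + 0.06266678
     = 0.08476478

Step 2: Apply Bayes' theorem for P(D|+)
P(D|+) = P(+|D)P(D) / P(+)
       = 0.02209800 / 0.08476478
       = 0.2607


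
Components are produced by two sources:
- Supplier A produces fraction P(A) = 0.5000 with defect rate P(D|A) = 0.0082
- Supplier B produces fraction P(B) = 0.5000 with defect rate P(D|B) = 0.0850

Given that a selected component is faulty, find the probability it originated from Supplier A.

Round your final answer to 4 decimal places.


Let A = from Supplier A, D = faulty

Given:
- P(A) = 0.5000, P(B) = 0.5000
- P(D|A) = 0.0082, P(D|B) = 0.0850

Step 1: Find P(D)
P(D) = P(D|A)P(A) + P(D|B)P(B)
     = 0.0082 × 0.5000 + 0.0850 × 0.5000
     = 0.00410000 + 0.04250000
     = 0.04660000

Step 2: Apply Bayes' theorem
P(A|D) = P(D|A)P(A) / P(D)
       = 0.00410000 / 0.04660000
       = 0.0880


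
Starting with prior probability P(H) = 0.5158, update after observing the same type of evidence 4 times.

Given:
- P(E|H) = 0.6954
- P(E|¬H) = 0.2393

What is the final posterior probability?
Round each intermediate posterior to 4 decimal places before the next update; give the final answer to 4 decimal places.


Sequential Bayesian updating:

Initial prior: P(H) = 0.5158

Update 1:
  P(E) = 0.6954 × 0.5158 + 0.2393 × 0.4842 = 0.35868732 + 0.11586906 = 0.47455638
  P(H|E) = 0.35868732 / 0.47455638 = 0.7558

Update 2:
  P(E) = 0.6954 × 0.7558 + 0.2393 × 0.2442 = 0.52558332 + 0.05843706 = 0.58402038
  P(H|E) = 0.52558332 / 0.58402038 = 0.8999

Update 3:
  P(E) = 0.6954 × 0.8999 + 0.2393 × 0.1001 = 0.62579046 + 0.02395393 = 0.64974439
  P(H|E) = 0.62579046 / 0.64974439 = 0.9631

Update 4:
  P(E) = 0.6954 × 0.9631 + 0.2393 × 0.0369 = 0.66973974 + 0.00883017 = 0.67856991
  P(H|E) = 0.66973974 / 0.67856991 = 0.9870

Final posterior: 0.9870


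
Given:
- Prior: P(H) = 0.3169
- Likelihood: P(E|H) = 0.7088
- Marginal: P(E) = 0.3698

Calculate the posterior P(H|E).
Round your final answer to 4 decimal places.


Using Bayes' theorem:

P(H|E) = P(E|H) × P(H) / P(E)
       = 0.7088 × 0.3169 / 0.3698
       = 0.22461872 / 0.3698
       = 0.6074

The evidence strengthens our belief in H.
Prior: 0.3169 → Posterior: 0.6074


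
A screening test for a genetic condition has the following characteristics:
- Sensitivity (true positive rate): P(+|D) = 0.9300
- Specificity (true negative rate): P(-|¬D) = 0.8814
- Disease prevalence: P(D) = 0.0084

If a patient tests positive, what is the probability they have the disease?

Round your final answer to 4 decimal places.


Let D = has disease, + = positive test

Given:
- P(D) = 0.0084 (prevalence)
- P(+|D) = 0.9300 (sensitivity)
- P(-|¬D) = 0.8814 (specificity)
- P(+|¬D) = 0.1186 (false positive rate = 1 - specificity)

Step 1: Find P(+)
P(+) = P(+|D)P(D) + P(+|¬D)P(¬D)
     = 0.9300 × 0.0084 + 0.1186 × 0.9916
     = 0.00781200 + 0.11760376
     = 0.12541576

Step 2: Apply Bayes' theorem for P(D|+)
P(D|+) = P(+|D)P(D) / P(+)
       = 0.00781200 / 0.12541576
       = 0.0623


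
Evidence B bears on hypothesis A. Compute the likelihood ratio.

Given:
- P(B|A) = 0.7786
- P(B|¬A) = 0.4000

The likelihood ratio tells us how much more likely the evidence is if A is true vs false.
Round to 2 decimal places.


Likelihood Ratio (LR) = P(B|A) / P(B|¬A)

LR = 0.7786 / 0.4000
   = 1.95

The evidence is 1.95 times more likely if A is true than if A is false.
Because LR exceeds 1, B is evidence for A.


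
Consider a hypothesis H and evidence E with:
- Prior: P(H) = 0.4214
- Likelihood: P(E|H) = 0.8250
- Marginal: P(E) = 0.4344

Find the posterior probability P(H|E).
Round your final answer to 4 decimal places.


Using Bayes' theorem:

P(H|E) = P(E|H) × P(H) / P(E)
       = 0.8250 × 0.4214 / 0.4344
       = 0.34765500 / 0.4344
       = 0.8003

The evidence strengthens our belief in H.
Prior: 0.4214 → Posterior: 0.8003


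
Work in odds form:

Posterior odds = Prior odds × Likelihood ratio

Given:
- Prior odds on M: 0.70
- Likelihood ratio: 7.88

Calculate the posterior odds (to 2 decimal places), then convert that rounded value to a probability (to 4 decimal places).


Step 1: Calculate posterior odds
Posterior odds = Prior odds × LR
               = 0.70 × 7.88
               = 5.52

Step 2: Convert to probability
P(M|E) = Posterior odds / (1 + Posterior odds)
       = 5.52 / (1 + 5.52)
       = 5.52 / 6.52
       = 0.8466

The evidence increased P(M) from 0.4118 to 0.8466.


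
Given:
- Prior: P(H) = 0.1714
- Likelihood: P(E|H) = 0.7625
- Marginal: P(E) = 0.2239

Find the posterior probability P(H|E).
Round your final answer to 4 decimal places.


Using Bayes' theorem:

P(H|E) = P(E|H) × P(H) / P(E)
       = 0.7625 × 0.1714 / 0.2239
       = 0.13069250 / 0.2239
       = 0.5837

The evidence strengthens our belief in H.
Prior: 0.1714 → Posterior: 0.5837


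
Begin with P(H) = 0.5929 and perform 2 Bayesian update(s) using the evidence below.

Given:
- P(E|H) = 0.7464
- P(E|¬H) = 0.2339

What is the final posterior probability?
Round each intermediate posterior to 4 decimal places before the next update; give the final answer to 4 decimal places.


Sequential Bayesian updating:

Initial prior: P(H) = 0.5929

Update 1:
  P(E) = 0.7464 × 0.5929 + 0.2339 × 0.4071 = 0.44254056 + 0.09522069 = 0.53776125
  P(H|E) = 0.44254056 / 0.53776125 = 0.8229

Update 2:
  P(E) = 0.7464 × 0.8229 + 0.2339 × 0.1771 = 0.61421256 + 0.04142369 = 0.65563625
  P(H|E) = 0.61421256 / 0.65563625 = 0.9368

Final posterior: 0.9368


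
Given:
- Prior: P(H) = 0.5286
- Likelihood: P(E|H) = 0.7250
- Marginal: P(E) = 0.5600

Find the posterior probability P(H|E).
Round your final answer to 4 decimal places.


Using Bayes' theorem:

P(H|E) = P(E|H) × P(H) / P(E)
       = 0.7250 × 0.5286 / 0.5600
       = 0.38323500 / 0.5600
       = 0.6843

The evidence strengthens our belief in H.
Prior: 0.5286 → Posterior: 0.6843


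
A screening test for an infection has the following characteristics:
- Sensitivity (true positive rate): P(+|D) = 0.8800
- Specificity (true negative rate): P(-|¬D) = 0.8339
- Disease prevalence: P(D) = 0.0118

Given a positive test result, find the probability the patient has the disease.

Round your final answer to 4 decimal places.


Let D = has disease, + = positive test

Given:
- P(D) = 0.0118 (prevalence)
- P(+|D) = 0.8800 (sensitivity)
- P(-|¬D) = 0.8339 (specificity)
- P(+|¬D) = 0.1661 (false positive rate = 1 - specificity)

Step 1: Find P(+)
P(+) = P(+|D)P(D) + P(+|¬D)P(¬D)
     = 0.8800 × 0.0118 + 0.1661 × 0.9882
     = 0.01038400 + 0.16414002
     = 0.17452402

Step 2: Apply Bayes' theorem for P(D|+)
P(D|+) = P(+|D)P(D) / P(+)
       = 0.01038400 / 0.17452402
       = 0.0595


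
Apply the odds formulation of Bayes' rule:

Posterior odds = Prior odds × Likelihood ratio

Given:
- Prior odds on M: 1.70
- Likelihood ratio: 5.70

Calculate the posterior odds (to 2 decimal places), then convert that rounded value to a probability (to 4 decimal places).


Step 1: Calculate posterior odds
Posterior odds = Prior odds × LR
               = 1.70 × 5.70
               = 9.69

Step 2: Convert to probability
P(M|E) = Posterior odds / (1 + Posterior odds)
       = 9.69 / (1 + 9.69)
       = 9.69 / 10.69
       = 0.9065

The evidence increased P(M) from 0.6296 to 0.9065.


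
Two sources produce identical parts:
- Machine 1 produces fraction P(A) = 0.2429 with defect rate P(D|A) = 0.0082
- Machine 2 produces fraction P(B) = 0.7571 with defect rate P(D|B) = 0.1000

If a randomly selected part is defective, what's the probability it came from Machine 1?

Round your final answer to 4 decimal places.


Let A = from Machine 1, D = defective

Given:
- P(A) = 0.2429, P(B) = 0.7571
- P(D|A) = 0.0082, P(D|B) = 0.1000

Step 1: Find P(D)
P(D) = P(D|A)P(A) + P(D|B)P(B)
     = 0.0082 × 0.2429 + 0.1000 × 0.7571
     = 0.00199178 + 0.07571000
     = 0.07770178

Step 2: Apply Bayes' theorem
P(A|D) = P(D|A)P(A) / P(D)
       = 0.00199178 / 0.07770178
       = 0.0256


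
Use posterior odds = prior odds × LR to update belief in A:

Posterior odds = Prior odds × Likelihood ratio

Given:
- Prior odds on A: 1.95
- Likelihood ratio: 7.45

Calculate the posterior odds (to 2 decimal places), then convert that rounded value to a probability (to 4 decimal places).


Step 1: Calculate posterior odds
Posterior odds = Prior odds × LR
               = 1.95 × 7.45
               = 14.53

Step 2: Convert to probability
P(A|E) = Posterior odds / (1 + Posterior odds)
       = 14.53 / (1 + 14.53)
       = 14.53 / 15.53
       = 0.9356

The evidence increased P(A) from 0.6610 to 0.9356.


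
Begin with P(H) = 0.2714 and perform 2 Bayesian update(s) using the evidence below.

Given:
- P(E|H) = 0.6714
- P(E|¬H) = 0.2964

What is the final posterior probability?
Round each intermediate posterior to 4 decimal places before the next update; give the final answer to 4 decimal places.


Sequential Bayesian updating:

Initial prior: P(H) = 0.2714

Update 1:
  P(E) = 0.6714 × 0.2714 + 0.2964 × 0.7286 = 0.18221796 + 0.21595704 = 0.39817500
  P(H|E) = 0.18221796 / 0.39817500 = 0.4576

Update 2:
  P(E) = 0.6714 × 0.4576 + 0.2964 × 0.5424 = 0.30723264 + 0.16076736 = 0.46800000
  P(H|E) = 0.30723264 / 0.46800000 = 0.6565

Final posterior: 0.6565


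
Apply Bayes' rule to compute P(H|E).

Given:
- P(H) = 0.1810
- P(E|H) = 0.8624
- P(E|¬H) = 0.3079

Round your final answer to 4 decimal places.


Bayes' theorem: P(H|E) = P(E|H) × P(H) / P(E)

Step 1: Calculate P(E) using law of total probability
P(E) = P(E|H)P(H) + P(E|¬H)P(¬H)
     = 0.8624 × 0.1810 + 0.3079 × 0.8190
     = 0.15609440 + 0.25217010
     = 0.40826450

Step 2: Apply Bayes' theorem
P(H|E) = P(E|H) × P(H) / P(E)
       = 0.15609440 / 0.40826450
       = 0.3823


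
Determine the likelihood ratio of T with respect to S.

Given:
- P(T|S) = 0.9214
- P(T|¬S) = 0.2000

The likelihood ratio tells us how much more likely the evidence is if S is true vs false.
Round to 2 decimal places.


Likelihood Ratio (LR) = P(T|S) / P(T|¬S)

LR = 0.9214 / 0.2000
   = 4.61

The evidence is 4.61 times more likely if S is true than if S is false.
Because LR exceeds 1, T is evidence for S.


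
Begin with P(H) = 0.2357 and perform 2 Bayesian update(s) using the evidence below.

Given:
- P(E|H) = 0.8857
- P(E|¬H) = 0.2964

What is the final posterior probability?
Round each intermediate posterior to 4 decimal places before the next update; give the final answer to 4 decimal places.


Sequential Bayesian updating:

Initial prior: P(H) = 0.2357

Update 1:
  P(E) = 0.8857 × 0.2357 + 0.2964 × 0.7643 = 0.20875949 + 0.22653852 = 0.43529801
  P(H|E) = 0.20875949 / 0.43529801 = 0.4796

Update 2:
  P(E) = 0.8857 × 0.4796 + 0.2964 × 0.5204 = 0.42478172 + 0.15424656 = 0.57902828
  P(H|E) = 0.42478172 / 0.57902828 = 0.7336

Final posterior: 0.7336


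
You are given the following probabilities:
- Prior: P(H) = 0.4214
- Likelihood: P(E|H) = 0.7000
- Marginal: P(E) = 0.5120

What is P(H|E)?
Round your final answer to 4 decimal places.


Using Bayes' theorem:

P(H|E) = P(E|H) × P(H) / P(E)
       = 0.7000 × 0.4214 / 0.5120
       = 0.29498000 / 0.5120
       = 0.5761

The evidence strengthens our belief in H.
Prior: 0.4214 → Posterior: 0.5761


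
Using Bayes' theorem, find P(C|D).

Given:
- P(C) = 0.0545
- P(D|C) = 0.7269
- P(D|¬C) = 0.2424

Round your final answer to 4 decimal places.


Bayes' theorem: P(C|D) = P(D|C) × P(C) / P(D)

Step 1: Calculate P(D) using law of total probability
P(D) = P(D|C)P(C) + P(D|¬C)P(¬C)
     = 0.7269 × 0.0545 + 0.2424 × 0.9455
     = 0.03961605 + 0.22918920
     = 0.26880525

Step 2: Apply Bayes' theorem
P(C|D) = P(D|C) × P(C) / P(D)
       = 0.03961605 / 0.26880525
       = 0.1474


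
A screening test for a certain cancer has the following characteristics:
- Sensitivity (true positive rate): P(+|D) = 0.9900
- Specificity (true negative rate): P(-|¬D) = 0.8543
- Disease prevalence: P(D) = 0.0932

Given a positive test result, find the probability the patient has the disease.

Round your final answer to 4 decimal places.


Let D = has disease, + = positive test

Given:
- P(D) = 0.0932 (prevalence)
- P(+|D) = 0.9900 (sensitivity)
- P(-|¬D) = 0.8543 (specificity)
- P(+|¬D) = 0.1457 (false positive rate = 1 - specificity)

Step 1: Find P(+)
P(+) = P(+|D)P(D) + P(+|¬D)P(¬D)
     = 0.9900 × 0.0932 + 0.1457 × 0.9068
     = 0.09226800 + 0.13212076
     = 0.22438876

Step 2: Apply Bayes' theorem for P(D|+)
P(D|+) = P(+|D)P(D) / P(+)
       = 0.09226800 / 0.22438876
       = 0.4112


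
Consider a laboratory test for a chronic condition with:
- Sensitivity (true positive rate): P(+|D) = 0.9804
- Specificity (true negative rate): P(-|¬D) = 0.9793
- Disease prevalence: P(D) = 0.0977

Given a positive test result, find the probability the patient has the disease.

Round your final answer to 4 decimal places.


Let D = has disease, + = positive test

Given:
- P(D) = 0.0977 (prevalence)
- P(+|D) = 0.9804 (sensitivity)
- P(-|¬D) = 0.9793 (specificity)
- P(+|¬D) = 0.0207 (false positive rate = 1 - specificity)

Step 1: Find P(+)
P(+) = P(+|D)P(D) + P(+|¬D)P(¬D)
     = 0.9804 × 0.0977 + 0.0207 × 0.9023
     = 0.09578508 + 0.01867761
     = 0.11446269

Step 2: Apply Bayes' theorem for P(D|+)
P(D|+) = P(+|D)P(D) / P(+)
       = 0.09578508 / 0.11446269
       = 0.8368


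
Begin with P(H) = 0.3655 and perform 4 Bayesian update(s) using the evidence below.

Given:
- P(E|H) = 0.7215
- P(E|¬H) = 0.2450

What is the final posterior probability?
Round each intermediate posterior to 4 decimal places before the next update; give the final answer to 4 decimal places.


Sequential Bayesian updating:

Initial prior: P(H) = 0.3655

Update 1:
  P(E) = 0.7215 × 0.3655 + 0.2450 × 0.6345 = 0.26370825 + 0.15545250 = 0.41916075
  P(H|E) = 0.26370825 / 0.41916075 = 0.6291

Update 2:
  P(E) = 0.7215 × 0.6291 + 0.2450 × 0.3709 = 0.45389565 + 0.09087050 = 0.54476615
  P(H|E) = 0.45389565 / 0.54476615 = 0.8332

Update 3:
  P(E) = 0.7215 × 0.8332 + 0.2450 × 0.1668 = 0.60115380 + 0.04086600 = 0.64201980
  P(H|E) = 0.60115380 / 0.64201980 = 0.9363

Update 4:
  P(E) = 0.7215 × 0.9363 + 0.2450 × 0.0637 = 0.67554045 + 0.01560650 = 0.69114695
  P(H|E) = 0.67554045 / 0.69114695 = 0.9774

Final posterior: 0.9774


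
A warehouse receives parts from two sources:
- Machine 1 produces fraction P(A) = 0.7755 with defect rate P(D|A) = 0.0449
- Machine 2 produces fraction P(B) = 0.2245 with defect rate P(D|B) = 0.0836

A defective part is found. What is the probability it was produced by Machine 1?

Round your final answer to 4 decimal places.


Let A = from Machine 1, D = defective

Given:
- P(A) = 0.7755, P(B) = 0.2245
- P(D|A) = 0.0449, P(D|B) = 0.0836

Step 1: Find P(D)
P(D) = P(D|A)P(A) + P(D|B)P(B)
     = 0.0449 × 0.7755 + 0.0836 × 0.2245
     = 0.03481995 + 0.01876820
     = 0.05358815

Step 2: Apply Bayes' theorem
P(A|D) = P(D|A)P(A) / P(D)
       = 0.03481995 / 0.05358815
       = 0.6498


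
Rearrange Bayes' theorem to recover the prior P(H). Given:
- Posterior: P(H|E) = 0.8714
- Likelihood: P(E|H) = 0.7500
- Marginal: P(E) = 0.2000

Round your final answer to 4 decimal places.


From Bayes' theorem: P(H|E) = P(E|H) × P(H) / P(E)

Rearranging for P(H):
P(H) = P(H|E) × P(E) / P(E|H)
     = 0.8714 × 0.2000 / 0.7500
     = 0.17428000 / 0.7500
     = 0.2324


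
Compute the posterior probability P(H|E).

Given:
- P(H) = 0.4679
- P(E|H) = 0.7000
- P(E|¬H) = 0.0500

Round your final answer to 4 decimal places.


Bayes' theorem: P(H|E) = P(E|H) × P(H) / P(E)

Step 1: Calculate P(E) using law of total probability
P(E) = P(E|H)P(H) + P(E|¬H)P(¬H)
     = 0.7000 × 0.4679 + 0.0500 × 0.5321
     = 0.32753000 + 0.02660500
     = 0.35413500

Step 2: Apply Bayes' theorem
P(H|E) = P(E|H) × P(H) / P(E)
       = 0.32753000 / 0.35413500
       = 0.9249


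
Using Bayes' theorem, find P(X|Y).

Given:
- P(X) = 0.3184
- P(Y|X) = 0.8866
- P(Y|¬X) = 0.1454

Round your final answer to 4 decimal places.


Bayes' theorem: P(X|Y) = P(Y|X) × P(X) / P(Y)

Step 1: Calculate P(Y) using law of total probability
P(Y) = P(Y|X)P(X) + P(Y|¬X)P(¬X)
     = 0.8866 × 0.3184 + 0.1454 × 0.6816
     = 0.28229344 + 0.09910464
     = 0.38139808

Step 2: Apply Bayes' theorem
P(X|Y) = P(Y|X) × P(X) / P(Y)
       = 0.28229344 / 0.38139808
       = 0.7402


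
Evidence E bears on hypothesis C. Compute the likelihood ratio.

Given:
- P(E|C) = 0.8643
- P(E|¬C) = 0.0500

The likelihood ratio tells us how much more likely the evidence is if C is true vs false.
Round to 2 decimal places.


Likelihood Ratio (LR) = P(E|C) / P(E|¬C)

LR = 0.8643 / 0.0500
   = 17.29

The evidence is 17.29 times more likely if C is true than if C is false.
Because LR exceeds 1, E is evidence for C.


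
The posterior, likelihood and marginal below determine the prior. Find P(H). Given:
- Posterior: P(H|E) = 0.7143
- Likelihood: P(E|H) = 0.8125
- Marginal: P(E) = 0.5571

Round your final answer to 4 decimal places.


From Bayes' theorem: P(H|E) = P(E|H) × P(H) / P(E)

Rearranging for P(H):
P(H) = P(H|E) × P(E) / P(E|H)
     = 0.7143 × 0.5571 / 0.8125
     = 0.39793653 / 0.8125
     = 0.4898


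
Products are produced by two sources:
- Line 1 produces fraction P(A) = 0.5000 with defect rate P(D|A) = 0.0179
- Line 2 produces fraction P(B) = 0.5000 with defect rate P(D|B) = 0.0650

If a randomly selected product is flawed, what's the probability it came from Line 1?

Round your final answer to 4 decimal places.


Let A = from Line 1, D = flawed

Given:
- P(A) = 0.5000, P(B) = 0.5000
- P(D|A) = 0.0179, P(D|B) = 0.0650

Step 1: Find P(D)
P(D) = P(D|A)P(A) + P(D|B)P(B)
     = 0.0179 × 0.5000 + 0.0650 × 0.5000
     = 0.00895000 + 0.03250000
     = 0.04145000

Step 2: Apply Bayes' theorem
P(A|D) = P(D|A)P(A) / P(D)
       = 0.00895000 / 0.04145000
       = 0.2159


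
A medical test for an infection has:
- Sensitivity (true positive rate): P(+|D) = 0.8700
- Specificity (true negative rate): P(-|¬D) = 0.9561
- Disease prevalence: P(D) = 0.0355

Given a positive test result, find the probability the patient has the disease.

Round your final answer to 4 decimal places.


Let D = has disease, + = positive test

Given:
- P(D) = 0.0355 (prevalence)
- P(+|D) = 0.8700 (sensitivity)
- P(-|¬D) = 0.9561 (specificity)
- P(+|¬D) = 0.0439 (false positive rate = 1 - specificity)

Step 1: Find P(+)
P(+) = P(+|D)P(D) + P(+|¬D)P(¬D)
     = 0.8700 × 0.0355 + 0.0439 × 0.9645
     = 0.03088500 + 0.04234155
     = 0.07322655

Step 2: Apply Bayes' theorem for P(D|+)
P(D|+) = P(+|D)P(D) / P(+)
       = 0.03088500 / 0.07322655
       = 0.4218


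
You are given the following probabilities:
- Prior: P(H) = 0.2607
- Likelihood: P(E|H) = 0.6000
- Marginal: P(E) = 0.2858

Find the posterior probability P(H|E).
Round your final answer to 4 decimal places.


Using Bayes' theorem:

P(H|E) = P(E|H) × P(H) / P(E)
       = 0.6000 × 0.2607 / 0.2858
       = 0.15642000 / 0.2858
       = 0.5473

The evidence strengthens our belief in H.
Prior: 0.2607 → Posterior: 0.5473


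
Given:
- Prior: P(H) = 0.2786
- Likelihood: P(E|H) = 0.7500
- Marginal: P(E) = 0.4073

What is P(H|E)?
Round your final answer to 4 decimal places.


Using Bayes' theorem:

P(H|E) = P(E|H) × P(H) / P(E)
       = 0.7500 × 0.2786 / 0.4073
       = 0.20895000 / 0.4073
       = 0.5130

The evidence strengthens our belief in H.
Prior: 0.2786 → Posterior: 0.5130


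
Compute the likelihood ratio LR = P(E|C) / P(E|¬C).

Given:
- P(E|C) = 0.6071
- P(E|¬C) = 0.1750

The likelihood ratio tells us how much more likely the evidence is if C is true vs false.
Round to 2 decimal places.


Likelihood Ratio (LR) = P(E|C) / P(E|¬C)

LR = 0.6071 / 0.1750
   = 3.47

The evidence is 3.47 times more likely if C is true than if C is false.
Since LR > 1, the evidence supports C over ¬C.


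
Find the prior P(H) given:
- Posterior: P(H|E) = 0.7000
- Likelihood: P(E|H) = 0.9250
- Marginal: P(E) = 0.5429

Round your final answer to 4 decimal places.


From Bayes' theorem: P(H|E) = P(E|H) × P(H) / P(E)

Rearranging for P(H):
P(H) = P(H|E) × P(E) / P(E|H)
     = 0.7000 × 0.5429 / 0.9250
     = 0.38003000 / 0.9250
     = 0.4108


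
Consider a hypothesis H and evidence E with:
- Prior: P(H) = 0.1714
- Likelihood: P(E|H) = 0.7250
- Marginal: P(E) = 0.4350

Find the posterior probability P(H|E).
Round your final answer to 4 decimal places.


Using Bayes' theorem:

P(H|E) = P(E|H) × P(H) / P(E)
       = 0.7250 × 0.1714 / 0.4350
       = 0.12426500 / 0.4350
       = 0.2857

The evidence strengthens our belief in H.
Prior: 0.1714 → Posterior: 0.2857


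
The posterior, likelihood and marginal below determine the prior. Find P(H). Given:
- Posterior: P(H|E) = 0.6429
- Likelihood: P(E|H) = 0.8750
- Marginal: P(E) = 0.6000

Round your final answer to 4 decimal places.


From Bayes' theorem: P(H|E) = P(E|H) × P(H) / P(E)

Rearranging for P(H):
P(H) = P(H|E) × P(E) / P(E|H)
     = 0.6429 × 0.6000 / 0.8750
     = 0.38574000 / 0.8750
     = 0.4408


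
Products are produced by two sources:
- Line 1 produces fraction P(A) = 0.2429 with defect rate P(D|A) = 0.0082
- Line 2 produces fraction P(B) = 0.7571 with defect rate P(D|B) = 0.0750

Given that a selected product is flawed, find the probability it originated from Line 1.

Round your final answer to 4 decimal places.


Let A = from Line 1, D = flawed

Given:
- P(A) = 0.2429, P(B) = 0.7571
- P(D|A) = 0.0082, P(D|B) = 0.0750

Step 1: Find P(D)
P(D) = P(D|A)P(A) + P(D|B)P(B)
     = 0.0082 × 0.2429 + 0.0750 × 0.7571
     = 0.00199178 + 0.05678250
     = 0.05877428

Step 2: Apply Bayes' theorem
P(A|D) = P(D|A)P(A) / P(D)
       = 0.00199178 / 0.05877428
       = 0.0339


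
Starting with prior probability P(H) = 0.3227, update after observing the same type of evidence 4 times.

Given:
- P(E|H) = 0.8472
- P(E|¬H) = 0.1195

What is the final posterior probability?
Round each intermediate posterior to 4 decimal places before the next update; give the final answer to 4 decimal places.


Sequential Bayesian updating:

Initial prior: P(H) = 0.3227

Update 1:
  P(E) = 0.8472 × 0.3227 + 0.1195 × 0.6773 = 0.27339144 + 0.08093735 = 0.35432879
  P(H|E) = 0.27339144 / 0.35432879 = 0.7716

Update 2:
  P(E) = 0.8472 × 0.7716 + 0.1195 × 0.2284 = 0.65369952 + 0.02729380 = 0.68099332
  P(H|E) = 0.65369952 / 0.68099332 = 0.9599

Update 3:
  P(E) = 0.8472 × 0.9599 + 0.1195 × 0.0401 = 0.81322728 + 0.00479195 = 0.81801923
  P(H|E) = 0.81322728 / 0.81801923 = 0.9941

Update 4:
  P(E) = 0.8472 × 0.9941 + 0.1195 × 0.0059 = 0.84220152 + 0.00070505 = 0.84290657
  P(H|E) = 0.84220152 / 0.84290657 = 0.9992

Final posterior: 0.9992


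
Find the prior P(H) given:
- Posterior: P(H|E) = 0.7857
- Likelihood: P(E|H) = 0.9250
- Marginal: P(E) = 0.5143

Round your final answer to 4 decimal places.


From Bayes' theorem: P(H|E) = P(E|H) × P(H) / P(E)

Rearranging for P(H):
P(H) = P(H|E) × P(E) / P(E|H)
     = 0.7857 × 0.5143 / 0.9250
     = 0.40408551 / 0.9250
     = 0.4368


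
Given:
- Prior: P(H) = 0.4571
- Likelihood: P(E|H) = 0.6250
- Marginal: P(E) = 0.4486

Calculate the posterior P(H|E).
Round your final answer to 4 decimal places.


Using Bayes' theorem:

P(H|E) = P(E|H) × P(H) / P(E)
       = 0.6250 × 0.4571 / 0.4486
       = 0.28568750 / 0.4486
       = 0.6368

The evidence strengthens our belief in H.
Prior: 0.4571 → Posterior: 0.6368


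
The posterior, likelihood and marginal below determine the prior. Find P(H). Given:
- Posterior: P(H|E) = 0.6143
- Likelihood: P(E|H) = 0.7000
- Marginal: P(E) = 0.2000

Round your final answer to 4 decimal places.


From Bayes' theorem: P(H|E) = P(E|H) × P(H) / P(E)

Rearranging for P(H):
P(H) = P(H|E) × P(E) / P(E|H)
     = 0.6143 × 0.2000 / 0.7000
     = 0.12286000 / 0.7000
     = 0.1755


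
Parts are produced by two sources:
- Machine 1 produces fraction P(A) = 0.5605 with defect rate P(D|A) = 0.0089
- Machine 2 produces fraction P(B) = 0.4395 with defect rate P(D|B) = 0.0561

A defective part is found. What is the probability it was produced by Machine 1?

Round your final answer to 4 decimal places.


Let A = from Machine 1, D = defective

Given:
- P(A) = 0.5605, P(B) = 0.4395
- P(D|A) = 0.0089, P(D|B) = 0.0561

Step 1: Find P(D)
P(D) = P(D|A)P(A) + P(D|B)P(B)
     = 0.0089 × 0.5605 + 0.0561 × 0.4395
     = 0.00498845 + 0.02465595
     = 0.02964440

Step 2: Apply Bayes' theorem
P(A|D) = P(D|A)P(A) / P(D)
       = 0.00498845 / 0.02964440
       = 0.1683


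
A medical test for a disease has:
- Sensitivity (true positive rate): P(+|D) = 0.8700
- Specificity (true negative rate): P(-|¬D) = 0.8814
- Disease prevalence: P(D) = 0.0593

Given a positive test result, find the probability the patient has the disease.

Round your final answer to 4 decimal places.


Let D = has disease, + = positive test

Given:
- P(D) = 0.0593 (prevalence)
- P(+|D) = 0.8700 (sensitivity)
- P(-|¬D) = 0.8814 (specificity)
- P(+|¬D) = 0.1186 (false positive rate = 1 - specificity)

Step 1: Find P(+)
P(+) = P(+|D)P(D) + P(+|¬D)P(¬D)
     = 0.8700 × 0.0593 + 0.1186 × 0.9407
     = 0.05159100 + 0.11156702
     = 0.16315802

Step 2: Apply Bayes' theorem for P(D|+)
P(D|+) = P(+|D)P(D) / P(+)
       = 0.05159100 / 0.16315802
       = 0.3162


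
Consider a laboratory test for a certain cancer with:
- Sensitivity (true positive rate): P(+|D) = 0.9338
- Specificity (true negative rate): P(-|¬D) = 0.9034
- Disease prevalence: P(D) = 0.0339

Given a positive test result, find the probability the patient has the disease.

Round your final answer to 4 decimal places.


Let D = has disease, + = positive test

Given:
- P(D) = 0.0339 (prevalence)
- P(+|D) = 0.9338 (sensitivity)
- P(-|¬D) = 0.9034 (specificity)
- P(+|¬D) = 0.0966 (false positive rate = 1 - specificity)

Step 1: Find P(+)
P(+) = P(+|D)P(D) + P(+|¬D)P(¬D)
     = 0.9338 × 0.0339 + 0.0966 × 0.9661
     = 0.03165582 + 0.09332526
     = 0.12498108

Step 2: Apply Bayes' theorem for P(D|+)
P(D|+) = P(+|D)P(D) / P(+)
       = 0.03165582 / 0.12498108
       = 0.2533


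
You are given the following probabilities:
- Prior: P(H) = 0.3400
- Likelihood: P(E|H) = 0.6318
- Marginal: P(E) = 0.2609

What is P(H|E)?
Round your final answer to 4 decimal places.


Using Bayes' theorem:

P(H|E) = P(E|H) × P(H) / P(E)
       = 0.6318 × 0.3400 / 0.2609
       = 0.21481200 / 0.2609
       = 0.8233

The evidence strengthens our belief in H.
Prior: 0.3400 → Posterior: 0.8233


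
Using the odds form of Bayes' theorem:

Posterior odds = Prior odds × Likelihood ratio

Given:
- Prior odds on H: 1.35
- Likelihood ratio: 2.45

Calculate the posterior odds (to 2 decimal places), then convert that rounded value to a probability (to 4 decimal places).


Step 1: Calculate posterior odds
Posterior odds = Prior odds × LR
               = 1.35 × 2.45
               = 3.31

Step 2: Convert to probability
P(H|E) = Posterior odds / (1 + Posterior odds)
       = 3.31 / (1 + 3.31)
       = 3.31 / 4.31
       = 0.7680

The evidence increased P(H) from 0.5745 to 0.7680.


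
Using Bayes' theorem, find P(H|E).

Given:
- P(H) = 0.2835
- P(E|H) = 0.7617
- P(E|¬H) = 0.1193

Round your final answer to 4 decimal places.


Bayes' theorem: P(H|E) = P(E|H) × P(H) / P(E)

Step 1: Calculate P(E) using law of total probability
P(E) = P(E|H)P(H) + P(E|¬H)P(¬H)
     = 0.7617 × 0.2835 + 0.1193 × 0.7165
     = 0.21594195 + 0.08547845
     = 0.30142040

Step 2: Apply Bayes' theorem
P(H|E) = P(E|H) × P(H) / P(E)
       = 0.21594195 / 0.30142040
       = 0.7164


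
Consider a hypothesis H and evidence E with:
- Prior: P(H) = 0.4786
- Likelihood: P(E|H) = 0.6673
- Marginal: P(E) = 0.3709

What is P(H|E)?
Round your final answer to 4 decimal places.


Using Bayes' theorem:

P(H|E) = P(E|H) × P(H) / P(E)
       = 0.6673 × 0.4786 / 0.3709
       = 0.31936978 / 0.3709
       = 0.8611

The evidence strengthens our belief in H.
Prior: 0.4786 → Posterior: 0.8611


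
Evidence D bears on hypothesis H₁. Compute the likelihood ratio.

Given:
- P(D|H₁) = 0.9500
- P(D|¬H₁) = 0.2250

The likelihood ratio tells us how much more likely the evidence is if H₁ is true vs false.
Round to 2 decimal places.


Likelihood Ratio (LR) = P(D|H₁) / P(D|¬H₁)

LR = 0.9500 / 0.2250
   = 4.22

The evidence is 4.22 times more likely if H₁ is true than if H₁ is false.
Because LR exceeds 1, D is evidence for H₁.


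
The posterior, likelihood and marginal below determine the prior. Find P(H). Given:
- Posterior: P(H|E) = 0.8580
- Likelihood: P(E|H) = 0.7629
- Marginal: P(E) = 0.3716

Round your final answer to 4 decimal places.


From Bayes' theorem: P(H|E) = P(E|H) × P(H) / P(E)

Rearranging for P(H):
P(H) = P(H|E) × P(E) / P(E|H)
     = 0.8580 × 0.3716 / 0.7629
     = 0.31883280 / 0.7629
     = 0.4179


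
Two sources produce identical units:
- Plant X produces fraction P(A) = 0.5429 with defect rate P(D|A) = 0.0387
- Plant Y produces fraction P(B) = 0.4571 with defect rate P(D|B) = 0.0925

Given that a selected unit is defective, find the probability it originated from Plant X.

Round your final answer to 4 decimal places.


Let A = from Plant X, D = defective

Given:
- P(A) = 0.5429, P(B) = 0.4571
- P(D|A) = 0.0387, P(D|B) = 0.0925

Step 1: Find P(D)
P(D) = P(D|A)P(A) + P(D|B)P(B)
     = 0.0387 × 0.5429 + 0.0925 × 0.4571
     = 0.02101023 + 0.04228175
     = 0.06329198

Step 2: Apply Bayes' theorem
P(A|D) = P(D|A)P(A) / P(D)
       = 0.02101023 / 0.06329198
       = 0.3320


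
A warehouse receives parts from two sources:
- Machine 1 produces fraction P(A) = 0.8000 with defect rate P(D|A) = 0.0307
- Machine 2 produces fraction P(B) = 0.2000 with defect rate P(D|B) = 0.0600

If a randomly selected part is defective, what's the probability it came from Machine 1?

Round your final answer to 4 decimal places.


Let A = from Machine 1, D = defective

Given:
- P(A) = 0.8000, P(B) = 0.2000
- P(D|A) = 0.0307, P(D|B) = 0.0600

Step 1: Find P(D)
P(D) = P(D|A)P(A) + P(D|B)P(B)
     = 0.0307 × 0.8000 + 0.0600 × 0.2000
     = 0.02456000 + 0.01200000
     = 0.03656000

Step 2: Apply Bayes' theorem
P(A|D) = P(D|A)P(A) / P(D)
       = 0.02456000 / 0.03656000
       = 0.6718


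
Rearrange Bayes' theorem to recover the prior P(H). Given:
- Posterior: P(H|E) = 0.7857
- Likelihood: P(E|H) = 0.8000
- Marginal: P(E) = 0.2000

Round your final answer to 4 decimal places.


From Bayes' theorem: P(H|E) = P(E|H) × P(H) / P(E)

Rearranging for P(H):
P(H) = P(H|E) × P(E) / P(E|H)
     = 0.7857 × 0.2000 / 0.8000
     = 0.15714000 / 0.8000
     = 0.1964


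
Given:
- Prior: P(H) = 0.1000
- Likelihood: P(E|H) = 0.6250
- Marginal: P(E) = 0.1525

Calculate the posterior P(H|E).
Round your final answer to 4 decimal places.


Using Bayes' theorem:

P(H|E) = P(E|H) × P(H) / P(E)
       = 0.6250 × 0.1000 / 0.1525
       = 0.06250000 / 0.1525
       = 0.4098

The evidence strengthens our belief in H.
Prior: 0.1000 → Posterior: 0.4098


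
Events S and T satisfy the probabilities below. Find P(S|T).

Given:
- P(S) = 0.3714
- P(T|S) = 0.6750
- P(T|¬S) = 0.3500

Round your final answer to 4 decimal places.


Bayes' theorem: P(S|T) = P(T|S) × P(S) / P(T)

Step 1: Calculate P(T) using law of total probability
P(T) = P(T|S)P(S) + P(T|¬S)P(¬S)
     = 0.6750 × 0.3714 + 0.3500 × 0.6286
     = 0.25069500 + 0.22001000
     = 0.47070500

Step 2: Apply Bayes' theorem
P(S|T) = P(T|S) × P(S) / P(T)
       = 0.25069500 / 0.47070500
       = 0.5326


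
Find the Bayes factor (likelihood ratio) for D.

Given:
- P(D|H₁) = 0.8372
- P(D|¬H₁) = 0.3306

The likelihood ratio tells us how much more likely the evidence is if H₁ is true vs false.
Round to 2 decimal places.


Likelihood Ratio (LR) = P(D|H₁) / P(D|¬H₁)

LR = 0.8372 / 0.3306
   = 2.53

The evidence is 2.53 times more likely if H₁ is true than if H₁ is false.
LR > 1, so observing D raises the odds in favor of H₁.


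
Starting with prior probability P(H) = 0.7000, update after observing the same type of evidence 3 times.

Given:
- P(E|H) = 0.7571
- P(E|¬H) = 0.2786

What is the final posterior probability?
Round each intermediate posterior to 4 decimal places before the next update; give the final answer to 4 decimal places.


Sequential Bayesian updating:

Initial prior: P(H) = 0.7000

Update 1:
  P(E) = 0.7571 × 0.7000 + 0.2786 × 0.3000 = 0.52997000 + 0.08358000 = 0.61355000
  P(H|E) = 0.52997000 / 0.61355000 = 0.8638

Update 2:
  P(E) = 0.7571 × 0.8638 + 0.2786 × 0.1362 = 0.65398298 + 0.03794532 = 0.69192830
  P(H|E) = 0.65398298 / 0.69192830 = 0.9452

Update 3:
  P(E) = 0.7571 × 0.9452 + 0.2786 × 0.0548 = 0.71561092 + 0.01526728 = 0.73087820
  P(H|E) = 0.71561092 / 0.73087820 = 0.9791

Final posterior: 0.9791


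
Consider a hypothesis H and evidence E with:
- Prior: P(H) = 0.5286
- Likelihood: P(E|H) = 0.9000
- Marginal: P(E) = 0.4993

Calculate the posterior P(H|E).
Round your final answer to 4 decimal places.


Using Bayes' theorem:

P(H|E) = P(E|H) × P(H) / P(E)
       = 0.9000 × 0.5286 / 0.4993
       = 0.47574000 / 0.4993
       = 0.9528

The evidence strengthens our belief in H.
Prior: 0.5286 → Posterior: 0.9528


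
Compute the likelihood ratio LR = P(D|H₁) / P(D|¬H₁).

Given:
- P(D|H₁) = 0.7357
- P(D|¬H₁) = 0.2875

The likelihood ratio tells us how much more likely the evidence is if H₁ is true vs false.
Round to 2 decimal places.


Likelihood Ratio (LR) = P(D|H₁) / P(D|¬H₁)

LR = 0.7357 / 0.2875
   = 2.56

The evidence is 2.56 times more likely if H₁ is true than if H₁ is false.
LR > 1, so observing D raises the odds in favor of H₁.
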